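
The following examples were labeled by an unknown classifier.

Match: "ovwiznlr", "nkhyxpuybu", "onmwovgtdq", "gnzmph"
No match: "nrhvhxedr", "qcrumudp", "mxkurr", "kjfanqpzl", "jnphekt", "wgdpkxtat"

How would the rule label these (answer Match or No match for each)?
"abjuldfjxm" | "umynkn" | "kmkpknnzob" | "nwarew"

The pattern is that an item is 'Match' exactly when: even length AND contains 'n'.
"abjuldfjxm": length 10, no 'n', fails the rule → No match. "umynkn": length 6, has 'n', checks out → Match. "kmkpknnzob": length 10, has 'n', checks out → Match. "nwarew": length 6, has 'n', checks out → Match.

No match, Match, Match, Match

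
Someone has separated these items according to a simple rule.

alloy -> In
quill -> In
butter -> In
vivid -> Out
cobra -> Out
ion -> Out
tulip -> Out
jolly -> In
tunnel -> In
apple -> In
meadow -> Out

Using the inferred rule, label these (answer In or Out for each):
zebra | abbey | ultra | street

The classifier is using: has a double letter.
zebra: no doubled letter, does not satisfy this → Out. abbey: 'bb' doubled, meets the rule → In. ultra: no doubled letter, does not satisfy this → Out. street: 'ee' doubled, meets the rule → In.

Out, In, Out, In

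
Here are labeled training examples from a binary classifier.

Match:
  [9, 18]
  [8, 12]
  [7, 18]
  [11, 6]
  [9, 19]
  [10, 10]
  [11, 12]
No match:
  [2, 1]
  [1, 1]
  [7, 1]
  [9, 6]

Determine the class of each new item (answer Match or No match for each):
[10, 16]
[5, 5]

Every 'Match' example satisfies: sum ≥ 17. None of the 'No match' examples do.
[10, 16] → 10+16 = 26 → Match. [5, 5] → 5+5 = 10 → No match.

Match, No match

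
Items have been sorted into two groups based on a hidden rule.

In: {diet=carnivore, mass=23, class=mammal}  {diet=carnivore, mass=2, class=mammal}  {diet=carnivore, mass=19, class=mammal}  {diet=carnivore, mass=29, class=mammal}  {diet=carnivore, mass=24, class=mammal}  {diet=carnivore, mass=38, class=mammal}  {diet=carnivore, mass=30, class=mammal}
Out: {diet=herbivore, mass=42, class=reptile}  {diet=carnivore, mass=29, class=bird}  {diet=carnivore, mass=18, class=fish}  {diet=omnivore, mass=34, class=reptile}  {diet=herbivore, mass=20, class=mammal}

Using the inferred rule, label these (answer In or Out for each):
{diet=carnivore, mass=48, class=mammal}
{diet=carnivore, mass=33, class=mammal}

The classifier is using: diet is carnivore AND class is mammal.
{diet=carnivore, mass=48, class=mammal}: diet is carnivore, class is mammal — meets the rule, so In.
{diet=carnivore, mass=33, class=mammal}: diet is carnivore, class is mammal — meets the rule, so In.

In, In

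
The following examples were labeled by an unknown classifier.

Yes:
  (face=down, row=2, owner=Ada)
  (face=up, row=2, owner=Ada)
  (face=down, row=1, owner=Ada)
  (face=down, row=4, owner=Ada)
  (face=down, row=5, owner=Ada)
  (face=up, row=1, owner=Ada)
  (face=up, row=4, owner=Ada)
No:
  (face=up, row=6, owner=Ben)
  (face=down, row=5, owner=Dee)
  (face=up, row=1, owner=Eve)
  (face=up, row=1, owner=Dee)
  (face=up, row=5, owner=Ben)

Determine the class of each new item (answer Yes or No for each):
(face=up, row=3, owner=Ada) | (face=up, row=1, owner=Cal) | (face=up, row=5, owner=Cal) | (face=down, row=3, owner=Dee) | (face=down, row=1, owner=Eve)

The rule appears to be: owner is Ada.
(face=up, row=3, owner=Ada): owner is Ada, matches → Yes. (face=up, row=1, owner=Cal): owner is Cal, does not satisfy this → No. (face=up, row=5, owner=Cal): owner is Cal, does not satisfy this → No. (face=down, row=3, owner=Dee): owner is Dee, does not satisfy this → No. (face=down, row=1, owner=Eve): owner is Eve, does not satisfy this → No.

Yes, No, No, No, No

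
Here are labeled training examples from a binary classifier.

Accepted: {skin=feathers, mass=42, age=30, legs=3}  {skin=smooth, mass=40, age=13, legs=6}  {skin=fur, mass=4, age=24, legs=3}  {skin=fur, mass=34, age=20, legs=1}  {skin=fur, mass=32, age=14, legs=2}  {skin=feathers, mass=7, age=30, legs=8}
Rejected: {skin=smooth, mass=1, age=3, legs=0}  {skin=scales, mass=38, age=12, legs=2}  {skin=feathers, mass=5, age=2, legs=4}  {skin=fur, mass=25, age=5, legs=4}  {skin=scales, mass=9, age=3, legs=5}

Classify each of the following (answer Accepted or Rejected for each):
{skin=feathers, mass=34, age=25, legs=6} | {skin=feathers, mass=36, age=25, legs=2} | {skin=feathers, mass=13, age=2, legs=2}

The pattern is that an item is 'Accepted' exactly when: age ≥ 13.
Accepted: {skin=feathers, mass=34, age=25, legs=6}, since age = 25.
Accepted: {skin=feathers, mass=36, age=25, legs=2}, since age = 25.
Rejected: {skin=feathers, mass=13, age=2, legs=2}, since age = 2.

Accepted, Accepted, Rejected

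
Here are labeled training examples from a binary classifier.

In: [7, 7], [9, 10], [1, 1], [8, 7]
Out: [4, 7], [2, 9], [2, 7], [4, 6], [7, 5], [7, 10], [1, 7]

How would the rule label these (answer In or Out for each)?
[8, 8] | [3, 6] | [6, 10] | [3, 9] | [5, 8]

One predicate separates the groups cleanly: |first − second| ≤ 1.

In, Out, Out, Out, Out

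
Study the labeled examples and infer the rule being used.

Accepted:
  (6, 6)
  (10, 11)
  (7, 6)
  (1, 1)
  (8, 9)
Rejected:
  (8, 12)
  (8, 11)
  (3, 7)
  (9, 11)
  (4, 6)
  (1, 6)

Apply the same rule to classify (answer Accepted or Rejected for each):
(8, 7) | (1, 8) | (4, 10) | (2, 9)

Accepted, Rejected, Rejected, Rejected

'Accepted' ⟺ |first − second| ≤ 1.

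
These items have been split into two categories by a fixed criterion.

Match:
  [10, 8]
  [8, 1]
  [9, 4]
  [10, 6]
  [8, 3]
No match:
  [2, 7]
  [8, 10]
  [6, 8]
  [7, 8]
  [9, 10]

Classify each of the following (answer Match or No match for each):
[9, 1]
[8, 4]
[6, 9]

Match, Match, No match

The classifier is using: first > second.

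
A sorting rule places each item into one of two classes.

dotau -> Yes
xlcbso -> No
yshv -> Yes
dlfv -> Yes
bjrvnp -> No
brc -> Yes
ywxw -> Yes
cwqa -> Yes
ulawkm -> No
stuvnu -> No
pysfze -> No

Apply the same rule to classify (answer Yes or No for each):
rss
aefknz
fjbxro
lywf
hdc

The simplest hypothesis consistent with all the labels is: length ≤ 5.
Yes: rss, since length 3.
No: aefknz, since length 6.
No: fjbxro, since length 6.
Yes: lywf, since length 4.
Yes: hdc, since length 3.

Yes, No, No, Yes, Yes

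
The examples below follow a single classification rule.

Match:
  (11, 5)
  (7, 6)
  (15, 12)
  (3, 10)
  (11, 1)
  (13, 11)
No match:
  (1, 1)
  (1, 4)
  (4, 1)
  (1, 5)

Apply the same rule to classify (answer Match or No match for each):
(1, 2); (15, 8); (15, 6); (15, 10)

No match, Match, Match, Match

The classifier is using: sum ≥ 12.
(1, 2): No match (1+2 = 3). (15, 8): Match (15+8 = 23). (15, 6): Match (15+6 = 21). (15, 10): Match (15+10 = 25).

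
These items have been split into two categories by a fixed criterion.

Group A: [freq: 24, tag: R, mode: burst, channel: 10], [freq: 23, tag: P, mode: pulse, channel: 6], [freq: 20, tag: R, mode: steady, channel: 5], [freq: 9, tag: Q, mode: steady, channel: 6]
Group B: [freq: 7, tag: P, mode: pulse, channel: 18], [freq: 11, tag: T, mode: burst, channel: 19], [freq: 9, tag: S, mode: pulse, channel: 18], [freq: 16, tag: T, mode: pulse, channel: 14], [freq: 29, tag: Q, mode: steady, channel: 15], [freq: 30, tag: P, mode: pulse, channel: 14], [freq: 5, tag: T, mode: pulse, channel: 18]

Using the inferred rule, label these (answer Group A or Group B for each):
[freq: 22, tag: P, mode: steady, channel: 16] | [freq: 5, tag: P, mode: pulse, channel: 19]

The classifier is using: channel ≤ 10.
[freq: 22, tag: P, mode: steady, channel: 16] — channel = 16, hence Group B.
[freq: 5, tag: P, mode: pulse, channel: 19] — channel = 19, hence Group B.

Group B, Group B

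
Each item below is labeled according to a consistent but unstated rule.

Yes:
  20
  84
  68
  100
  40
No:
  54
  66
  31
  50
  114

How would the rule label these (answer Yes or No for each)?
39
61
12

No, No, Yes

Comparing the two groups points to one rule — multiple of 4.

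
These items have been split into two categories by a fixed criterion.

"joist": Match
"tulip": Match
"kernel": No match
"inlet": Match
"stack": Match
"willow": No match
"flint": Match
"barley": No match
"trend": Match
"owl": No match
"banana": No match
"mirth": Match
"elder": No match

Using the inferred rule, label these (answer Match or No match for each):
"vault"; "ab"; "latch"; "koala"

Match, No match, Match, No match

Comparing the two groups points to one rule — contains 't'.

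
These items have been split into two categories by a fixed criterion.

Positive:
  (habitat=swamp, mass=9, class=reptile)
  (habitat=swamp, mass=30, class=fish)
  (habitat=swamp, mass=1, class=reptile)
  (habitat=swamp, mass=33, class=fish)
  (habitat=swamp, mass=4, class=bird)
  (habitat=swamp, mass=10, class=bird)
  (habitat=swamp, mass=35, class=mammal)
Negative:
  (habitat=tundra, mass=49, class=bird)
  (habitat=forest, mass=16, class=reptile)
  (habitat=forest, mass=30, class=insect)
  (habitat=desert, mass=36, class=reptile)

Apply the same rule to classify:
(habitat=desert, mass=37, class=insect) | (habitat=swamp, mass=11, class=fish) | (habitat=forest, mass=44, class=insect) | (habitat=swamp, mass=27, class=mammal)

Negative, Positive, Negative, Positive

Checking candidate rules against both groups, what survives is: habitat is swamp.
(habitat=desert, mass=37, class=insect) — habitat is desert, hence Negative.
(habitat=swamp, mass=11, class=fish) — habitat is swamp, hence Positive.
(habitat=forest, mass=44, class=insect) — habitat is forest, hence Negative.
(habitat=swamp, mass=27, class=mammal) — habitat is swamp, hence Positive.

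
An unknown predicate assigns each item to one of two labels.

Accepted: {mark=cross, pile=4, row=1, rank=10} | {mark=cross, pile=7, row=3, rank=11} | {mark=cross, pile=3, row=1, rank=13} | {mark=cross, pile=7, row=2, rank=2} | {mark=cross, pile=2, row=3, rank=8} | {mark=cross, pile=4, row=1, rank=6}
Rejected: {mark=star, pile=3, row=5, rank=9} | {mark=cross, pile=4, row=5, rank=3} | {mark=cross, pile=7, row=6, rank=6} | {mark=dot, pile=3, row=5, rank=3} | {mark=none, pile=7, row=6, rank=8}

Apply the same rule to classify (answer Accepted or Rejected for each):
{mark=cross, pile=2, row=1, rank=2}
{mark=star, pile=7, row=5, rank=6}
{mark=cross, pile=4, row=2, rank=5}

Rule: row ≤ 3. This holds for each 'Accepted' example and fails for each 'Rejected' one.
{mark=cross, pile=2, row=1, rank=2}: row = 1 — checks out, so Accepted.
{mark=star, pile=7, row=5, rank=6}: row = 5 — doesn't match, so Rejected.
{mark=cross, pile=4, row=2, rank=5}: row = 2 — checks out, so Accepted.

Accepted, Rejected, Accepted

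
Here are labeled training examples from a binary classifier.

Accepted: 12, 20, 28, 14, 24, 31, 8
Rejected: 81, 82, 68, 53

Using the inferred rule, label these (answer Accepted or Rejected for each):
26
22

Accepted, Accepted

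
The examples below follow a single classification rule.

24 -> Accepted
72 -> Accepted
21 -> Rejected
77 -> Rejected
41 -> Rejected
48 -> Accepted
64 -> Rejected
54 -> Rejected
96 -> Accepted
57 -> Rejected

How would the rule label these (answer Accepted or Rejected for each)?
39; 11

The rule appears to be: multiple of 12.
39: 39 = 12·3 + 3, doesn't qualify → Rejected. 11: 11 = 12·0 + 11, doesn't qualify → Rejected.

Rejected, Rejected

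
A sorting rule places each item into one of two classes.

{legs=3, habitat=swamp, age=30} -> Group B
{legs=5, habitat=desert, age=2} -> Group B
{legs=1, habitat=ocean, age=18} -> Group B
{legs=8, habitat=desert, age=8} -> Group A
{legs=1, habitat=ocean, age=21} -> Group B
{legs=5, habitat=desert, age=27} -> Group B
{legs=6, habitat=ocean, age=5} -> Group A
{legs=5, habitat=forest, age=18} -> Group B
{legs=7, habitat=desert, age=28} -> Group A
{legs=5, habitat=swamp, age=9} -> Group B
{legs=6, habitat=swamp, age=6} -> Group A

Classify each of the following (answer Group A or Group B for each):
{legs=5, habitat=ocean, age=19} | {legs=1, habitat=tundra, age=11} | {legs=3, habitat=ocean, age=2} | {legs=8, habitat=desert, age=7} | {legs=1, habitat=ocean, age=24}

Group B, Group B, Group B, Group A, Group B

All 'Group A' examples share one property — legs ≥ 6 — and every 'Group B' example lacks it.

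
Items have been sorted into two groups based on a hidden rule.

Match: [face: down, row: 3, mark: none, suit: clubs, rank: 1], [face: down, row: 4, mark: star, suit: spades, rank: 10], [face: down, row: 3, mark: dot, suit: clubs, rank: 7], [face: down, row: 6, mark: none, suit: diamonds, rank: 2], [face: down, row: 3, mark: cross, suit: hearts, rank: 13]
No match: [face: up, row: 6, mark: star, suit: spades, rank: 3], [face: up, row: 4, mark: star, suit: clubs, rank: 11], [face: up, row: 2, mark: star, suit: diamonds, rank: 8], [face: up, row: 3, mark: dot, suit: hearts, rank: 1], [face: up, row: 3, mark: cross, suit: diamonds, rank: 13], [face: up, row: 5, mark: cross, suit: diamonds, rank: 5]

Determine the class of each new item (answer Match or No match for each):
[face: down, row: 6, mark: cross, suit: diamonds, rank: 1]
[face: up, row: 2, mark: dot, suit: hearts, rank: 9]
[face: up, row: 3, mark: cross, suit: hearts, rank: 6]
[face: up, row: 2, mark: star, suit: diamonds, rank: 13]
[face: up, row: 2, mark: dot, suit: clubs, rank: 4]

The common property of the 'Match' items is: face is down. No 'No match' item has it.
[face: down, row: 6, mark: cross, suit: diamonds, rank: 1]: face is down, passes → Match.
[face: up, row: 2, mark: dot, suit: hearts, rank: 9]: face is up, lacks this property → No match.
[face: up, row: 3, mark: cross, suit: hearts, rank: 6]: face is up, lacks this property → No match.
[face: up, row: 2, mark: star, suit: diamonds, rank: 13]: face is up, lacks this property → No match.
[face: up, row: 2, mark: dot, suit: clubs, rank: 4]: face is up, lacks this property → No match.

Match, No match, No match, No match, No match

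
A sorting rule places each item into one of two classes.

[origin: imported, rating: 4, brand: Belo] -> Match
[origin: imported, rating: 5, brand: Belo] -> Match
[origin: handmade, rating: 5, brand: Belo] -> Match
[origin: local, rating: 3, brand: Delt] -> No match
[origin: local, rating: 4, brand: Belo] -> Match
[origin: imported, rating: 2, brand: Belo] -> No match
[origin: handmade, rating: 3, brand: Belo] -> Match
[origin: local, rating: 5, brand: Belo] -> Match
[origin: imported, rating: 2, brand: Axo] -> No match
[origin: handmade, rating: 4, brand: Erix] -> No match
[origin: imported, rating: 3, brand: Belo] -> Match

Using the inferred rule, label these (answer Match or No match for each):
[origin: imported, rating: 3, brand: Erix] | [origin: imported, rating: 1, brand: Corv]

No match, No match

Every 'Match' example satisfies: brand is Belo AND rating ≥ 3. None of the 'No match' examples do.
[origin: imported, rating: 3, brand: Erix] — brand is Erix, rating = 3, hence No match.
[origin: imported, rating: 1, brand: Corv] — brand is Corv, rating = 1, hence No match.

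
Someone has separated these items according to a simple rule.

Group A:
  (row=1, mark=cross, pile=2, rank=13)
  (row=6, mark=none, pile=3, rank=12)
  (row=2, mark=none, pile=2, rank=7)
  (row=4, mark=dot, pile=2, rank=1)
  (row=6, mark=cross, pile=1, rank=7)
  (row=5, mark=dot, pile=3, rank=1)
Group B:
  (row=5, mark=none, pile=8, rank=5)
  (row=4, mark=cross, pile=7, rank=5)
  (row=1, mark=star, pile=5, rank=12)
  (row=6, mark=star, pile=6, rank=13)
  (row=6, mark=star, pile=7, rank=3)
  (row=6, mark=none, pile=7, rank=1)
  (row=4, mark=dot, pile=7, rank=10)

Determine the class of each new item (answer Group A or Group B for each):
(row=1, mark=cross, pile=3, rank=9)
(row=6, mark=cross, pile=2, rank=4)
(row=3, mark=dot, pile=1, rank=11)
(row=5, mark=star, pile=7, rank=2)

The classifier is using: pile ≤ 3.
(row=1, mark=cross, pile=3, rank=9): pile = 3, checks out → Group A. (row=6, mark=cross, pile=2, rank=4): pile = 2, checks out → Group A. (row=3, mark=dot, pile=1, rank=11): pile = 1, checks out → Group A. (row=5, mark=star, pile=7, rank=2): pile = 7, does not satisfy this → Group B.

Group A, Group A, Group A, Group B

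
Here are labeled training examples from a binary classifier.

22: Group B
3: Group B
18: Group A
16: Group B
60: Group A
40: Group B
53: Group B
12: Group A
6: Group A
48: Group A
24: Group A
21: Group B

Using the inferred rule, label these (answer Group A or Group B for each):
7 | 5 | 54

The common property of the 'Group A' items is: multiple of 6. No 'Group B' item has it.

Group B, Group B, Group A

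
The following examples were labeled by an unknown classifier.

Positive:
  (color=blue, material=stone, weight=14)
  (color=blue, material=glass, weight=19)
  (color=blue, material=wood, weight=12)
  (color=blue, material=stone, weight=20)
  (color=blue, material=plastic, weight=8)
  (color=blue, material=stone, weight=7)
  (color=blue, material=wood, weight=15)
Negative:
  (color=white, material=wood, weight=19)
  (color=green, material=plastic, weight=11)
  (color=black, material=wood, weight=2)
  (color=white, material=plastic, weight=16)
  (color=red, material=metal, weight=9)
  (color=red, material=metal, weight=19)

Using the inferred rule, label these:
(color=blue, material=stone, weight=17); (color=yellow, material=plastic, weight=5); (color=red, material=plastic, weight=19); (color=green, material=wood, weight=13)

Positive, Negative, Negative, Negative

A rule that fits every label: color is blue — true of each 'Positive' example, false of each 'Negative' one.
(color=blue, material=stone, weight=17) — color is blue, hence Positive. (color=yellow, material=plastic, weight=5) — color is yellow, hence Negative. (color=red, material=plastic, weight=19) — color is red, hence Negative. (color=green, material=wood, weight=13) — color is green, hence Negative.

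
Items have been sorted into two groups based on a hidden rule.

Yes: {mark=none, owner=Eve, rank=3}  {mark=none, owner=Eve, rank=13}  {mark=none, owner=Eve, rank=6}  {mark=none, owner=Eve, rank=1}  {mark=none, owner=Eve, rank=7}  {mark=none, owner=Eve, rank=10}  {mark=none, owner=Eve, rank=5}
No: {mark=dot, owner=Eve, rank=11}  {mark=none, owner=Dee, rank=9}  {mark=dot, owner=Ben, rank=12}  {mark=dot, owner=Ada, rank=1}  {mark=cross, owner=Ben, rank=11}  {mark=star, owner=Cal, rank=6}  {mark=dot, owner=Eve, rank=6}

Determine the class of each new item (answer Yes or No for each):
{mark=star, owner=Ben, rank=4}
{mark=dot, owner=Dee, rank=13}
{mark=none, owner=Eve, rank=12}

The distinguishing property — owner is Eve AND mark is none — holds for all the 'Yes' cases and none of the 'No' cases.
No: {mark=star, owner=Ben, rank=4}, since owner is Ben, mark is star. No: {mark=dot, owner=Dee, rank=13}, since owner is Dee, mark is dot. Yes: {mark=none, owner=Eve, rank=12}, since owner is Eve, mark is none.

No, No, Yes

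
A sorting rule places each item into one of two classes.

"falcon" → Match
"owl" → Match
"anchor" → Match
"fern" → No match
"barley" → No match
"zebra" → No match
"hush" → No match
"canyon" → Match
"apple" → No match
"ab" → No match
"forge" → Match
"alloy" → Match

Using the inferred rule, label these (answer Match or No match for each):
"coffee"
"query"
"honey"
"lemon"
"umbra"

'Match' ⟺ contains 'o'.
"coffee" — has 'o', hence Match.
"query" — no 'o', hence No match.
"honey" — has 'o', hence Match.
"lemon" — has 'o', hence Match.
"umbra" — no 'o', hence No match.

Match, No match, Match, Match, No match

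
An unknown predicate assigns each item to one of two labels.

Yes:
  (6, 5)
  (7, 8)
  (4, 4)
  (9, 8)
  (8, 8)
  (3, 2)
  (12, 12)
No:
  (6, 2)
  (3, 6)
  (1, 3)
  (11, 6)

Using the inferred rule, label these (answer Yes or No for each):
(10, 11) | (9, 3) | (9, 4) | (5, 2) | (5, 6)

Yes, No, No, No, Yes

A rule that fits every label: |first − second| ≤ 1 — true of each 'Yes' example, false of each 'No' one.
(10, 11) — |10−11| = 1, hence Yes. (9, 3) — |9−3| = 6, hence No. (9, 4) — |9−4| = 5, hence No. (5, 2) — |5−2| = 3, hence No. (5, 6) — |5−6| = 1, hence Yes.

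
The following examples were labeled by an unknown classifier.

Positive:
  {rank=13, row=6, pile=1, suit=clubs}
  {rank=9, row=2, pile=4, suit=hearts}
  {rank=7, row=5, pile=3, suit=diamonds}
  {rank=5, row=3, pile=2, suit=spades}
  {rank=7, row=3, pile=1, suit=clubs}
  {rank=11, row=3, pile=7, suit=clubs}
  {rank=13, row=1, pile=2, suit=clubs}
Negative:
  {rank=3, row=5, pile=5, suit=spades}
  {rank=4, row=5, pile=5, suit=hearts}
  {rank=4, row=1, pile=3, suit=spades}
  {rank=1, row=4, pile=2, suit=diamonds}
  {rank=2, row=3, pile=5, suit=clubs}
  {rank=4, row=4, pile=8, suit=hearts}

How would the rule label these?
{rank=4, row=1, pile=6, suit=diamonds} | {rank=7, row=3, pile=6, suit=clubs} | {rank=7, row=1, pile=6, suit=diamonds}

The simplest hypothesis consistent with all the labels is: rank ≥ 5.
{rank=4, row=1, pile=6, suit=diamonds}: rank = 4, does not satisfy this → Negative. {rank=7, row=3, pile=6, suit=clubs}: rank = 7, passes → Positive. {rank=7, row=1, pile=6, suit=diamonds}: rank = 7, passes → Positive.

Negative, Positive, Positive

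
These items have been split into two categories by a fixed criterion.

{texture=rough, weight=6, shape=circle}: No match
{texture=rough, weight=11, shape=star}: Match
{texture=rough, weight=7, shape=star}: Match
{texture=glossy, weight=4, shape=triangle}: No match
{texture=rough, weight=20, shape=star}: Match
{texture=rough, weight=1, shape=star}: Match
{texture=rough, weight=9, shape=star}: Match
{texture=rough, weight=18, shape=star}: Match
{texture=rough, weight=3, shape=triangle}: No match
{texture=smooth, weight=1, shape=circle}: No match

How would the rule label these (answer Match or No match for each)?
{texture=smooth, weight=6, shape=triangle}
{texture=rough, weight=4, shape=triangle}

No match, No match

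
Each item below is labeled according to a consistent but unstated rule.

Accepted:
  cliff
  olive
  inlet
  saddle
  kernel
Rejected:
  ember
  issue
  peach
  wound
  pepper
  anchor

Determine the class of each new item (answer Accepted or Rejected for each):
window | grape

Rejected, Rejected

Looking at the examples, the only property every 'Accepted' case has and every 'Rejected' case lacks is: contains 'l'.
window — no 'l', hence Rejected.
grape — no 'l', hence Rejected.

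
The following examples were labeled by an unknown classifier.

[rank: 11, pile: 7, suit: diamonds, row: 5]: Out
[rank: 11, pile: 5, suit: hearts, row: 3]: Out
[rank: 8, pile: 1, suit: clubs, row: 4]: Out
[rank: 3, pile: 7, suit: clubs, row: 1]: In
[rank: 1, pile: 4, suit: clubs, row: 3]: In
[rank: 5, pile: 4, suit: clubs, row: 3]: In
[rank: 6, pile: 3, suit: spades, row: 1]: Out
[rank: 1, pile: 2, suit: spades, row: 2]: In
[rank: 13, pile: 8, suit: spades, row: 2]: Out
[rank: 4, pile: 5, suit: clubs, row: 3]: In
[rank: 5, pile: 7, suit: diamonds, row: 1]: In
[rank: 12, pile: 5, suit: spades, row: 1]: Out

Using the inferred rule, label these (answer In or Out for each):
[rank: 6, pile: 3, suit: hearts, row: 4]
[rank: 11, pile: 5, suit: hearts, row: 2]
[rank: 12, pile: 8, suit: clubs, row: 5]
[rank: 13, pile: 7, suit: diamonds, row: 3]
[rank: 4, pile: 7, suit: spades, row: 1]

'In' ⟺ rank ≤ 5.
[rank: 6, pile: 3, suit: hearts, row: 4] → rank = 6 → Out. [rank: 11, pile: 5, suit: hearts, row: 2] → rank = 11 → Out. [rank: 12, pile: 8, suit: clubs, row: 5] → rank = 12 → Out. [rank: 13, pile: 7, suit: diamonds, row: 3] → rank = 13 → Out. [rank: 4, pile: 7, suit: spades, row: 1] → rank = 4 → In.

Out, Out, Out, Out, In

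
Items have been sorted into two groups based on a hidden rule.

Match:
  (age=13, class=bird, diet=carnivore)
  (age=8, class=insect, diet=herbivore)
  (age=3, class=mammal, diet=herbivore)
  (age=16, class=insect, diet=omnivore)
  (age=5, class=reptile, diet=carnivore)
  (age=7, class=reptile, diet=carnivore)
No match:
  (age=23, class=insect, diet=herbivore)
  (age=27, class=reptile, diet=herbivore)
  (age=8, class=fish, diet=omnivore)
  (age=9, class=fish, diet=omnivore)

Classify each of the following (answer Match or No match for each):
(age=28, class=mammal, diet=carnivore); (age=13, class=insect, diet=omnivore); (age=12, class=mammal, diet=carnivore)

The distinguishing property — class is not fish AND age ≤ 16 — holds for all the 'Match' cases and none of the 'No match' cases.
(age=28, class=mammal, diet=carnivore) — class is mammal, age = 28, hence No match.
(age=13, class=insect, diet=omnivore) — class is insect, age = 13, hence Match.
(age=12, class=mammal, diet=carnivore) — class is mammal, age = 12, hence Match.

No match, Match, Match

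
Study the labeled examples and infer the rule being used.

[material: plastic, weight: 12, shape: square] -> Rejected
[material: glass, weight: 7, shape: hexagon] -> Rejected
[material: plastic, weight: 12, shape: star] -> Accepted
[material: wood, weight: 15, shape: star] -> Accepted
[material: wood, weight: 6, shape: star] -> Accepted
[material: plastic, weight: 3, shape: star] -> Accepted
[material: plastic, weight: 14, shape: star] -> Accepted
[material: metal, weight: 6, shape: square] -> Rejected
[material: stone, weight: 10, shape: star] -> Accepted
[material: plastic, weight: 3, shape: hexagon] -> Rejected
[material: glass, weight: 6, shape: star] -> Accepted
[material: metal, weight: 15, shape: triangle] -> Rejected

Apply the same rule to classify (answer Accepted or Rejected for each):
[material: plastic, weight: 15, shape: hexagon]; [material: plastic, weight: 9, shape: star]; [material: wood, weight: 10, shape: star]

Rejected, Accepted, Accepted

The distinguishing property — shape is star — holds for all the 'Accepted' cases and none of the 'Rejected' cases.
[material: plastic, weight: 15, shape: hexagon]: shape is hexagon — does not pass, so Rejected.
[material: plastic, weight: 9, shape: star]: shape is star — fits, so Accepted.
[material: wood, weight: 10, shape: star]: shape is star — fits, so Accepted.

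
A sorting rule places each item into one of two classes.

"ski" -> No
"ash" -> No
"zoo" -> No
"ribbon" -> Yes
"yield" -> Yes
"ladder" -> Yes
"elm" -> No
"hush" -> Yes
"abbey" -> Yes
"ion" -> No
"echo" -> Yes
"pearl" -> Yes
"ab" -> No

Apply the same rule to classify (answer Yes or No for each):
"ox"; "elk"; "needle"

No, No, Yes

Rule: length ≥ 4. This holds for each 'Yes' example and fails for each 'No' one.
"ox" → length 2 → No. "elk" → length 3 → No. "needle" → length 6 → Yes.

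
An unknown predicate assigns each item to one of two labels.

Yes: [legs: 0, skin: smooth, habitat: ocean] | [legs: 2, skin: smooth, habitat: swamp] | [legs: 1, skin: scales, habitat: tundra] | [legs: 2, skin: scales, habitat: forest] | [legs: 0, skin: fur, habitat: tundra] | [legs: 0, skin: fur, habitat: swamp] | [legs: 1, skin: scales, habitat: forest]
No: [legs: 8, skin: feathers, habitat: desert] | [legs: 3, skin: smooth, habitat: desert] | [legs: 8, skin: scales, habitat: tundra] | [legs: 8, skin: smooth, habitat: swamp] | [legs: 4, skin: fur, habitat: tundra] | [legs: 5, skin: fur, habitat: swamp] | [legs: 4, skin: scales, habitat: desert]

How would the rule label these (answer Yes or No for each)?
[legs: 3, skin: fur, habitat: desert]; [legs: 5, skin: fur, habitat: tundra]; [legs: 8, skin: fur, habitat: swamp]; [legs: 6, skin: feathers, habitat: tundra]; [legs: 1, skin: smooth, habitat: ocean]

All 'Yes' examples share one property — legs ≤ 2 — and every 'No' example lacks it.
No: [legs: 3, skin: fur, habitat: desert], since legs = 3. No: [legs: 5, skin: fur, habitat: tundra], since legs = 5. No: [legs: 8, skin: fur, habitat: swamp], since legs = 8. No: [legs: 6, skin: feathers, habitat: tundra], since legs = 6. Yes: [legs: 1, skin: smooth, habitat: ocean], since legs = 1.

No, No, No, No, Yes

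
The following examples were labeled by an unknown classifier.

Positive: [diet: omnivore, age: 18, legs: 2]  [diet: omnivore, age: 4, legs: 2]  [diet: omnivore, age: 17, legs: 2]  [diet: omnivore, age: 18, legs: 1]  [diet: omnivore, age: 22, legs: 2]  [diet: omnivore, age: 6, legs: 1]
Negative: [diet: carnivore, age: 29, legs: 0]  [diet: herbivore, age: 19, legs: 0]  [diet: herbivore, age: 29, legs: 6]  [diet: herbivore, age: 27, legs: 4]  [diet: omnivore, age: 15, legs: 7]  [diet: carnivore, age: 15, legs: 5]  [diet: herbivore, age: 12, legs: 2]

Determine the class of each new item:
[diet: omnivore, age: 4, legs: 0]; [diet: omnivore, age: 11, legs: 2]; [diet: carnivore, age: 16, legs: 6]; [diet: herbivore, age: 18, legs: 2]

The classifier is using: diet is omnivore AND legs ≤ 2.

Positive, Positive, Negative, Negative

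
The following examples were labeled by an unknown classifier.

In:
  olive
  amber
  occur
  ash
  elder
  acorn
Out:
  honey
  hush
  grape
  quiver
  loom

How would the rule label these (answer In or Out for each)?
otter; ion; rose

In, In, Out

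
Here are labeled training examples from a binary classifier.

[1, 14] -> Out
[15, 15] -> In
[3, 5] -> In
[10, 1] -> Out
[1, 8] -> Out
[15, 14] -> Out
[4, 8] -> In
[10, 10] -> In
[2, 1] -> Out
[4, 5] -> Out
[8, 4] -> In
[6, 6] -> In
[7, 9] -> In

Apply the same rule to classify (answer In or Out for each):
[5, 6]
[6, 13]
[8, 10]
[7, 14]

Out, Out, In, Out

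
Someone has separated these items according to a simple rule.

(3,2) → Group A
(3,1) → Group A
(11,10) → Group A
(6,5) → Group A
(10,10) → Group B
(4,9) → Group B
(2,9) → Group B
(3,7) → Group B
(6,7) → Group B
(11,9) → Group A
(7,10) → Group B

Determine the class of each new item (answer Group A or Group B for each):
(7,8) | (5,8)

Group B, Group B

All 'Group A' examples share one property — first > second — and every 'Group B' example lacks it.
(7,8) — 7 < 8, hence Group B. (5,8) — 5 < 8, hence Group B.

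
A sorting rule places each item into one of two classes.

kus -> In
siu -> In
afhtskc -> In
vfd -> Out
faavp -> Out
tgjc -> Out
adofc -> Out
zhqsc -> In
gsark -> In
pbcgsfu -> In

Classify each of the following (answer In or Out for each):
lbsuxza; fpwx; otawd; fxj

In, Out, Out, Out

Checking candidate rules against both groups, what survives is: contains 's'.
lbsuxza — has 's', hence In.
fpwx — no 's', hence Out.
otawd — no 's', hence Out.
fxj — no 's', hence Out.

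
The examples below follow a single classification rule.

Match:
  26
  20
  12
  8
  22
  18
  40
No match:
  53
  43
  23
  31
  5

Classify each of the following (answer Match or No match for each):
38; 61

All 'Match' examples share one property — even — and every 'No match' example lacks it.

Match, No match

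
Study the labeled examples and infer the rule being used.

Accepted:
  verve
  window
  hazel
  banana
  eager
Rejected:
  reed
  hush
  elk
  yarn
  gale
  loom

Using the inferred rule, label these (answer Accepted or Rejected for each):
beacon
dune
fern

Accepted, Rejected, Rejected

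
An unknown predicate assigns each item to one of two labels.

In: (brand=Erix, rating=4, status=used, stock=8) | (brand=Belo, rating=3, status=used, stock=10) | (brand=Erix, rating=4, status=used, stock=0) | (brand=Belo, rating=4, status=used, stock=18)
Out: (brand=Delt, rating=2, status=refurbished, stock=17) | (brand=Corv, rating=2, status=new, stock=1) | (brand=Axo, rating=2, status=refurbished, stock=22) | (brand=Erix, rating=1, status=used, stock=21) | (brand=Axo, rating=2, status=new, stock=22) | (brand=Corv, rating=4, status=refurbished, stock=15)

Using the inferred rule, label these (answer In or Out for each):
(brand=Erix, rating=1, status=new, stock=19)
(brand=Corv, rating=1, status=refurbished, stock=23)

'In' ⟺ status is used AND rating ≥ 2.
(brand=Erix, rating=1, status=new, stock=19): Out (status is new, rating = 1).
(brand=Corv, rating=1, status=refurbished, stock=23): Out (status is refurbished, rating = 1).

Out, Out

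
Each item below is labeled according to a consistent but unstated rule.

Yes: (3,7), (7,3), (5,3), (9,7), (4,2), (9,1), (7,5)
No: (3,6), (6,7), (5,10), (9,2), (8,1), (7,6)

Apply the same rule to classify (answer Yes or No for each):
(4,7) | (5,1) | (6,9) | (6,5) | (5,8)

The common property of the 'Yes' items is: sum is even. No 'No' item has it.

No, Yes, No, No, No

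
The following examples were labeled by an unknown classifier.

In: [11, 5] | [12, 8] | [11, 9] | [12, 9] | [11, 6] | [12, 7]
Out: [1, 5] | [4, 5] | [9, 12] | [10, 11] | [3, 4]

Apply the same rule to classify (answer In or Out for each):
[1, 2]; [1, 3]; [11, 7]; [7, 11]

Out, Out, In, Out

A rule that fits every label: first > second — true of each 'In' example, false of each 'Out' one.
[1, 2] → 1 < 2 → Out.
[1, 3] → 1 < 3 → Out.
[11, 7] → 11 > 7 → In.
[7, 11] → 7 < 11 → Out.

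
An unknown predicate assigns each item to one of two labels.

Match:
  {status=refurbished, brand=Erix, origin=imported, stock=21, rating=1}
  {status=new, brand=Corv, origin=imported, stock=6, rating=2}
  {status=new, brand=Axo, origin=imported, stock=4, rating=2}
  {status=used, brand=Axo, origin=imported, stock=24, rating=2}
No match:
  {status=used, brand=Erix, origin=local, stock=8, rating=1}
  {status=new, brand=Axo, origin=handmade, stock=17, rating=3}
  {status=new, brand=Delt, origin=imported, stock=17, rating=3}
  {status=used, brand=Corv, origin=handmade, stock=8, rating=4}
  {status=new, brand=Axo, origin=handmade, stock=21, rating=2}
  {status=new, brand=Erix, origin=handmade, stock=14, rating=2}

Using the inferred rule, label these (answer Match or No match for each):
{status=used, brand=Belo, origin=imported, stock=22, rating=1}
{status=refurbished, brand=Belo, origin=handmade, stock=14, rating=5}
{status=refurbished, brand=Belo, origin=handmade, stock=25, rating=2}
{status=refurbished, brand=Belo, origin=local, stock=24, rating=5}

One predicate separates the groups cleanly: origin is imported AND rating ≤ 2.
{status=used, brand=Belo, origin=imported, stock=22, rating=1} → origin is imported, rating = 1 → Match.
{status=refurbished, brand=Belo, origin=handmade, stock=14, rating=5} → origin is handmade, rating = 5 → No match.
{status=refurbished, brand=Belo, origin=handmade, stock=25, rating=2} → origin is handmade, rating = 2 → No match.
{status=refurbished, brand=Belo, origin=local, stock=24, rating=5} → origin is local, rating = 5 → No match.

Match, No match, No match, No match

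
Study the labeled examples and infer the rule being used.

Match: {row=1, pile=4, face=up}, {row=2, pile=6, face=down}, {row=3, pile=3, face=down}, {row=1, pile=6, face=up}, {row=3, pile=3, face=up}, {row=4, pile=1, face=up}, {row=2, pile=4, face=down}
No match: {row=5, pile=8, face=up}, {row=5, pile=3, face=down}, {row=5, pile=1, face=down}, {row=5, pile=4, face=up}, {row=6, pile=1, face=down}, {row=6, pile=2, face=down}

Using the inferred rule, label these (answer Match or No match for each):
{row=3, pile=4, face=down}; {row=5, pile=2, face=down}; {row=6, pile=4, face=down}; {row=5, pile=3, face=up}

Match, No match, No match, No match

Rule: row ≤ 4. This holds for each 'Match' example and fails for each 'No match' one.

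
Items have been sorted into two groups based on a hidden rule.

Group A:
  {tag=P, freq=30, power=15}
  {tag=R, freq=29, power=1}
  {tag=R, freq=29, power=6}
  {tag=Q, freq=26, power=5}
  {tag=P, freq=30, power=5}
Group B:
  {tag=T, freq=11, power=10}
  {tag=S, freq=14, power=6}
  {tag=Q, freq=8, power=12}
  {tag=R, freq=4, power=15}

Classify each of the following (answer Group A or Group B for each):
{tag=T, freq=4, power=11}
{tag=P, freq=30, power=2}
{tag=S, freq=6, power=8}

Group B, Group A, Group B

Every 'Group A' example satisfies: freq ≥ 26. None of the 'Group B' examples do.
{tag=T, freq=4, power=11} → freq = 4 → Group B.
{tag=P, freq=30, power=2} → freq = 30 → Group A.
{tag=S, freq=6, power=8} → freq = 6 → Group B.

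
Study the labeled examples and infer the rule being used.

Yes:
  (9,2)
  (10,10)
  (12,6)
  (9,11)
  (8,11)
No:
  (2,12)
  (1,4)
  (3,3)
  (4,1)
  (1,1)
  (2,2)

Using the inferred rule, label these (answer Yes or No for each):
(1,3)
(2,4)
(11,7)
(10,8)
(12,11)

A rule that fits every label: first ≥ 6 — true of each 'Yes' example, false of each 'No' one.
No: (1,3), since first 1.
No: (2,4), since first 2.
Yes: (11,7), since first 11.
Yes: (10,8), since first 10.
Yes: (12,11), since first 12.

No, No, Yes, Yes, Yes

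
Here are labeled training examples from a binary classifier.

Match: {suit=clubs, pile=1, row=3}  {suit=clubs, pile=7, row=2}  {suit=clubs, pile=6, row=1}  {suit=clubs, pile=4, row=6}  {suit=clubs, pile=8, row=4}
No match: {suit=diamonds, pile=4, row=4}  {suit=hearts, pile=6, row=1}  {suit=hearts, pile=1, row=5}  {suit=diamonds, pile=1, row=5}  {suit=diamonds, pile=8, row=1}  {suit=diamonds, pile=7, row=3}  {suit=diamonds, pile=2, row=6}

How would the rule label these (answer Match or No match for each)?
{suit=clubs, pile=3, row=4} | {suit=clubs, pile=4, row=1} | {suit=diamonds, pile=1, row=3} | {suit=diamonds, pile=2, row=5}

Match, Match, No match, No match

The common property of the 'Match' items is: suit is clubs. No 'No match' item has it.
{suit=clubs, pile=3, row=4} → suit is clubs → Match. {suit=clubs, pile=4, row=1} → suit is clubs → Match. {suit=diamonds, pile=1, row=3} → suit is diamonds → No match. {suit=diamonds, pile=2, row=5} → suit is diamonds → No match.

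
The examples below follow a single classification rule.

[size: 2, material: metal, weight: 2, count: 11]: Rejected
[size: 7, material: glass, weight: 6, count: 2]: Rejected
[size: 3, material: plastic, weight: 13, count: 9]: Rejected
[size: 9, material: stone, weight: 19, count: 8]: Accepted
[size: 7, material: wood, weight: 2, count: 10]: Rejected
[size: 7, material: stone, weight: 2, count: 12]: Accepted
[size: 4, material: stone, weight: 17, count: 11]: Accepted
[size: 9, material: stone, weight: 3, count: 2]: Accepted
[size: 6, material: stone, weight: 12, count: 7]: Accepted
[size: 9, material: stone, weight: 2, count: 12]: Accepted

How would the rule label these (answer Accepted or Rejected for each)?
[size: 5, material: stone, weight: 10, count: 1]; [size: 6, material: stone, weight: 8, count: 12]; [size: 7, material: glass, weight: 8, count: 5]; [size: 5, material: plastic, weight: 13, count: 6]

Accepted, Accepted, Rejected, Rejected

The rule appears to be: material is stone.
[size: 5, material: stone, weight: 10, count: 1]: Accepted (material is stone).
[size: 6, material: stone, weight: 8, count: 12]: Accepted (material is stone).
[size: 7, material: glass, weight: 8, count: 5]: Rejected (material is glass).
[size: 5, material: plastic, weight: 13, count: 6]: Rejected (material is plastic).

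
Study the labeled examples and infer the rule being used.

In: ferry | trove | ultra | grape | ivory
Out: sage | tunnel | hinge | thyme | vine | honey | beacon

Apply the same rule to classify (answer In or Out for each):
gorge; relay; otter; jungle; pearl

In, In, In, Out, In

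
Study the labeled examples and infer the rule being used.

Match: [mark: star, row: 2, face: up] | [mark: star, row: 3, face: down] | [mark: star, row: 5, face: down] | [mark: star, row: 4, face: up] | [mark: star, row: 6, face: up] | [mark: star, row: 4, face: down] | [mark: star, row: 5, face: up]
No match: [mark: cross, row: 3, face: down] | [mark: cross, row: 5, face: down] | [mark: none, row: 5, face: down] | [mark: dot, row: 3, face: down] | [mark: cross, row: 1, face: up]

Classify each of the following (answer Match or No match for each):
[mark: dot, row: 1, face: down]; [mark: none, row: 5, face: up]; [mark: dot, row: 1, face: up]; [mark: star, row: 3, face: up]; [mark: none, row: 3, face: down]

No match, No match, No match, Match, No match

Checking candidate rules against both groups, what survives is: mark is star.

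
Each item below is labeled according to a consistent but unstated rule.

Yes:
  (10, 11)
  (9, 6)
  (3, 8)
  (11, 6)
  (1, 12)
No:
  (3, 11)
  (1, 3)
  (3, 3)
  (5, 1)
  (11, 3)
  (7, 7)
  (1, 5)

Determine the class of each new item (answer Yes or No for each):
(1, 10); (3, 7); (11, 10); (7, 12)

All 'Yes' examples share one property — sum is odd — and every 'No' example lacks it.
(1, 10) → 1+10 = 11 → Yes. (3, 7) → 3+7 = 10 → No. (11, 10) → 11+10 = 21 → Yes. (7, 12) → 7+12 = 19 → Yes.

Yes, No, Yes, Yes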